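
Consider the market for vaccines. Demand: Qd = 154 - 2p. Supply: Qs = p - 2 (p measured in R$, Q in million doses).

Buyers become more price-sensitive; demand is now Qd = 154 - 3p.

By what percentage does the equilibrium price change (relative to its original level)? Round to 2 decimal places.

Original equilibrium: 154 - 2p = p - 2 gives 156 = 3p, so p = 52 and Q = 50.
The shock moves the curves to Qd = 154 - 3p and Qs = p - 2.
Equate the new curves: 154 - 3p = p - 2, giving 156 = 4p, p = 39, Q = 37.
%Δp = (39 − 52) / 52 × 100 = -25.00%.

-25.00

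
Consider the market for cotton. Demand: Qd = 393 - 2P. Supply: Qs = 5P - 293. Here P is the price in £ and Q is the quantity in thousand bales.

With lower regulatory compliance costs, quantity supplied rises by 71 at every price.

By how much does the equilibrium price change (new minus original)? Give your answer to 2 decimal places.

Before the shock: 393 - 2P = 5P - 293 ⇒ 686 = 7P ⇒ P = 98, Q = 197.
The new curves are Qd = 393 - 2P (demand) and Qs = 5P - 222 (supply).
Setting them equal: 393 - 2P = 5P - 222 → 615 = 7P, so P = 615/7 ≈ 87.8571 and Q = 1521/7 ≈ 217.2857.
ΔP = 87.8571 − 98 = -10.14.

-10.14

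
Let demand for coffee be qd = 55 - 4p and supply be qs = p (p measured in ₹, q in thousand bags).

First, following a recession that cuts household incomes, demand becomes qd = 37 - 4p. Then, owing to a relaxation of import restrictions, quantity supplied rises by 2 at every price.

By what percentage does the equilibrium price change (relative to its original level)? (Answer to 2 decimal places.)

-36.36

Initially, 55 - 4p = p, so 55 = 5p and p = 11, q = 11.
After the shift, demand is qd = 37 - 4p and supply is qs = p + 2.
New equilibrium: 37 - 4p = p + 2 ⇒ 35 = 5p ⇒ p = 7, q = 9.
%Δp = (7 − 11) / 11 × 100 = -36.36%.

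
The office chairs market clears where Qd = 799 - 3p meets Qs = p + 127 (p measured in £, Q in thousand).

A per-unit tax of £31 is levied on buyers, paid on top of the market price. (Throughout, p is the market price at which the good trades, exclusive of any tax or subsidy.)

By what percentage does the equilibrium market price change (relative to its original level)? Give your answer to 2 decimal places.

-13.84

Before the shock: 799 - 3p = p + 127 ⇒ 672 = 4p ⇒ p = 168, Q = 295.
Since buyers pay the price plus the tax, the effective demand curve becomes Qd = 706 - 3p.
Clearing the new market: 706 - 3p = p + 127, so p = 144.75 and Q = 271.75.
%Δp = (144.75 − 168) / 168 × 100 = -13.84%.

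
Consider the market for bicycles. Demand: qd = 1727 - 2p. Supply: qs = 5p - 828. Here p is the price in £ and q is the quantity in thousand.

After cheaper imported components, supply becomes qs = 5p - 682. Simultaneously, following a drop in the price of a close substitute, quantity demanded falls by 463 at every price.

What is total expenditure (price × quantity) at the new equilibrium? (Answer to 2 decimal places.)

Original equilibrium: 1727 - 2p = 5p - 828 gives 2555 = 7p, so p = 365 and q = 997.
The shock moves the curves to qd = 1264 - 2p and qs = 5p - 682.
Clearing the new market: 1264 - 2p = 5p - 682, so p = 278 and q = 708.
New expenditure = 278 × 708 = 196824.00.

196824.00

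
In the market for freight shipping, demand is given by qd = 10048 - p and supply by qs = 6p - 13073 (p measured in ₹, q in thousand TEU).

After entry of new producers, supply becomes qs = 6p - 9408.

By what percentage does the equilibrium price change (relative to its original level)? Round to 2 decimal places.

Original equilibrium: 10048 - p = 6p - 13073 gives 23121 = 7p, so p = 3303 and q = 6745.
The new curves are qd = 10048 - p (demand) and qs = 6p - 9408 (supply).
Clearing the new market: 10048 - p = 6p - 9408, so p = 19456/7 ≈ 2779.4286 and q = 50880/7 ≈ 7268.5714.
%Δp = (2779.4286 − 3303) / 3303 × 100 = -15.85%.

-15.85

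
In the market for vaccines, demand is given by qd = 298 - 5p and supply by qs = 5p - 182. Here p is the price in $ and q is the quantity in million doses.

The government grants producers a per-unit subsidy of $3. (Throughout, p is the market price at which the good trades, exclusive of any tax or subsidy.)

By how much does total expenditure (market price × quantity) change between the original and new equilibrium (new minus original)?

+261.75

Initially, 298 - 5p = 5p - 182, so 480 = 10p and p = 48, q = 58.
Since sellers receive the price plus the subsidy, the effective supply curve becomes qs = 5p - 167.
Clearing the new market: 298 - 5p = 5p - 167, so p = 46.5 and q = 65.5.
Expenditure moves from 48×58 = 2784 to 46.5×65.5 = 3045.75; change = +261.75.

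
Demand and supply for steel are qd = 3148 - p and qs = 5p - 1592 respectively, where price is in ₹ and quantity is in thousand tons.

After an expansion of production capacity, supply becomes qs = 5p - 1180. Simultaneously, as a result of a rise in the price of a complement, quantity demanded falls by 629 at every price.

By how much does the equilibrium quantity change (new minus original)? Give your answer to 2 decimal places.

-455.50

Initially, 3148 - p = 5p - 1592, so 4740 = 6p and p = 790, q = 2358.
The new curves are qd = 2519 - p (demand) and qs = 5p - 1180 (supply).
Setting them equal: 2519 - p = 5p - 1180 → 3699 = 6p, so p = 616.5 and q = 1902.5.
Δq = 1902.5 − 2358 = -455.50.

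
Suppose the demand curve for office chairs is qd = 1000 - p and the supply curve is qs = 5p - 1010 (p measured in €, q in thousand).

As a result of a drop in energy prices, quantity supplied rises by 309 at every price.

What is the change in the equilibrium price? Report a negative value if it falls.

Initially, 1000 - p = 5p - 1010, so 2010 = 6p and p = 335, q = 665.
The shock moves the curves to qd = 1000 - p and qs = 5p - 701.
New equilibrium: 1000 - p = 5p - 701 ⇒ 1701 = 6p ⇒ p = 283.5, q = 716.5.
Δp = 283.5 − 335 = -51.5.

-51.5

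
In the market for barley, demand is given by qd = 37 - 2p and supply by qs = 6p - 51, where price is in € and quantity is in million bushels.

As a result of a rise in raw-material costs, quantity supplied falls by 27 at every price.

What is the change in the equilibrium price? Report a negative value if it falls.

Before the shock: 37 - 2p = 6p - 51 ⇒ 88 = 8p ⇒ p = 11, q = 15.
With the change applied: demand qd = 37 - 2p, supply qs = 6p - 78.
Setting them equal: 37 - 2p = 6p - 78 → 115 = 8p, so p = 14.375 and q = 8.25.
Δp = 14.375 − 11 = +3.375.

+3.375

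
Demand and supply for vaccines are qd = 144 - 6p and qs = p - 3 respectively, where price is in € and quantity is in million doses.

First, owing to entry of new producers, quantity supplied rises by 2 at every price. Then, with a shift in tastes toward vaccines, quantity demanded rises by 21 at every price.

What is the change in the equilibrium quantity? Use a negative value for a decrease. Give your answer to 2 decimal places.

+4.71

Original equilibrium: 144 - 6p = p - 3 gives 147 = 7p, so p = 21 and q = 18.
With the change applied: demand qd = 165 - 6p, supply qs = p - 1.
Clearing the new market: 165 - 6p = p - 1, so p = 166/7 ≈ 23.7143 and q = 159/7 ≈ 22.7143.
Δq = 22.7143 − 18 = +4.71.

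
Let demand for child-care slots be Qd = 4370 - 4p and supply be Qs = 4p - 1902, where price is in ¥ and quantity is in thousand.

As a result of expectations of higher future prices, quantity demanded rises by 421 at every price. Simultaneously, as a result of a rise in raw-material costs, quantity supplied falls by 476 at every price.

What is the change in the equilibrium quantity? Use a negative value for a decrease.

Initially, 4370 - 4p = 4p - 1902, so 6272 = 8p and p = 784, Q = 1234.
The shock moves the curves to Qd = 4791 - 4p and Qs = 4p - 2378.
New equilibrium: 4791 - 4p = 4p - 2378 ⇒ 7169 = 8p ⇒ p = 896.125, Q = 1206.5.
ΔQ = 1206.5 − 1234 = -27.5.

-27.5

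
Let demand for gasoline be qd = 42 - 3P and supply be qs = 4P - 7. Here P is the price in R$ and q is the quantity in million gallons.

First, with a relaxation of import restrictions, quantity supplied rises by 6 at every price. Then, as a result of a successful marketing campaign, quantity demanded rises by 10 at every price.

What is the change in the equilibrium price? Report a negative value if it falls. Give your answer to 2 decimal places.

Before the shock: 42 - 3P = 4P - 7 ⇒ 49 = 7P ⇒ P = 7, q = 21.
The shock moves the curves to qd = 52 - 3P and qs = 4P - 1.
Setting them equal: 52 - 3P = 4P - 1 → 53 = 7P, so P = 53/7 ≈ 7.5714 and q = 205/7 ≈ 29.2857.
ΔP = 7.5714 − 7 = +0.57.

+0.57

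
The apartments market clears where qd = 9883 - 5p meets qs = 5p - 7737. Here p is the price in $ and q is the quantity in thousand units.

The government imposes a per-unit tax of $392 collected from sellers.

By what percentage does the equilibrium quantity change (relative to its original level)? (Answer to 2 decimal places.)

Original equilibrium: 9883 - 5p = 5p - 7737 gives 17620 = 10p, so p = 1762 and q = 1073.
Since sellers keep the price net of the tax, the effective supply curve becomes qs = 5p - 9697.
Setting them equal: 9883 - 5p = 5p - 9697 → 19580 = 10p, so p = 1958 and q = 93.
%Δq = (93 − 1073) / 1073 × 100 = -91.33%.

-91.33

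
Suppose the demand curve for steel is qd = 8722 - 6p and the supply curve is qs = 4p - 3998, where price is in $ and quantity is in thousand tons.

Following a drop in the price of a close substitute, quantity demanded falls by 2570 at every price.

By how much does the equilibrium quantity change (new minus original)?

Solve the original market: 8722 - 6p = 4p - 3998, hence p = 1272 and q = 1090.
The new curves are qd = 6152 - 6p (demand) and qs = 4p - 3998 (supply).
New equilibrium: 6152 - 6p = 4p - 3998 ⇒ 10150 = 10p ⇒ p = 1015, q = 62.
Δq = 62 − 1090 = -1028.

-1028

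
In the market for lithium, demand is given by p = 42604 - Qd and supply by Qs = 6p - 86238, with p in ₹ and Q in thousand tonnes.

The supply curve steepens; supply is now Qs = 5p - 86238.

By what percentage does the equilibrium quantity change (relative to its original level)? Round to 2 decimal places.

-12.68

Original equilibrium: 42604 - p = 6p - 86238 gives 128842 = 7p, so p = 18406 and Q = 24198.
After the shift, demand is Qd = 42604 - p and supply is Qs = 5p - 86238.
Setting them equal: 42604 - p = 5p - 86238 → 128842 = 6p, so p = 64421/3 ≈ 21473.6667 and Q = 63391/3 ≈ 21130.3333.
%ΔQ = (21130.3333 − 24198) / 24198 × 100 = -12.68%.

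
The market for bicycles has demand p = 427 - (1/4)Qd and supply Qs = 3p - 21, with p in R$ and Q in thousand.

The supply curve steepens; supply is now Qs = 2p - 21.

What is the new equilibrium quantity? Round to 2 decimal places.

555.33

Before the shock: 1708 - 4p = 3p - 21 ⇒ 1729 = 7p ⇒ p = 247, Q = 720.
After the shift, demand is Qd = 1708 - 4p and supply is Qs = 2p - 21.
Clearing the new market: 1708 - 4p = 2p - 21, so p = 1729/6 ≈ 288.1667 and Q = 1666/3 ≈ 555.3333.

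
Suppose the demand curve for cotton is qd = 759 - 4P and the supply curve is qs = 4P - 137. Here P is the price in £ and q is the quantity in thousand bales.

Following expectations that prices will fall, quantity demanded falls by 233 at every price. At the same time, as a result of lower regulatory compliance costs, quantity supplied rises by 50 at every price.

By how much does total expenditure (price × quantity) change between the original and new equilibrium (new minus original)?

-18012.8125

Solve the original market: 759 - 4P = 4P - 137, hence P = 112 and q = 311.
After the shift, demand is qd = 526 - 4P and supply is qs = 4P - 87.
New equilibrium: 526 - 4P = 4P - 87 ⇒ 613 = 8P ⇒ P = 76.625, q = 219.5.
Expenditure moves from 112×311 = 34832 to 76.625×219.5 = 16819.1875; change = -18012.8125.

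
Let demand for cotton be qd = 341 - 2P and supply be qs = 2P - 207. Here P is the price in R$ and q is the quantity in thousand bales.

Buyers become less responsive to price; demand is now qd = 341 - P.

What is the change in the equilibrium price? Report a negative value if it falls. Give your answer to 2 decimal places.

Before the shock: 341 - 2P = 2P - 207 ⇒ 548 = 4P ⇒ P = 137, q = 67.
The shock moves the curves to qd = 341 - P and qs = 2P - 207.
Setting them equal: 341 - P = 2P - 207 → 548 = 3P, so P = 548/3 ≈ 182.6667 and q = 475/3 ≈ 158.3333.
ΔP = 182.6667 − 137 = +45.67.

+45.67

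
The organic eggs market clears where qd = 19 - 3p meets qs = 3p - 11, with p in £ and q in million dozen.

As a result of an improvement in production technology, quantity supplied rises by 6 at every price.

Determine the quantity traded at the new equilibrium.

Original equilibrium: 19 - 3p = 3p - 11 gives 30 = 6p, so p = 5 and q = 4.
The shock moves the curves to qd = 19 - 3p and qs = 3p - 5.
Setting them equal: 19 - 3p = 3p - 5 → 24 = 6p, so p = 4 and q = 7.

7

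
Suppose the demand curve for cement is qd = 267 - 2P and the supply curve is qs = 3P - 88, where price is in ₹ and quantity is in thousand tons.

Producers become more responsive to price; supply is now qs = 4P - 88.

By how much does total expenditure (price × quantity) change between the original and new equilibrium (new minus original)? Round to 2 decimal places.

-78.89

Original equilibrium: 267 - 2P = 3P - 88 gives 355 = 5P, so P = 71 and q = 125.
With the change applied: demand qd = 267 - 2P, supply qs = 4P - 88.
Setting them equal: 267 - 2P = 4P - 88 → 355 = 6P, so P = 355/6 ≈ 59.1667 and q = 446/3 ≈ 148.6667.
Expenditure moves from 71×125 = 8875 to 59.1667×148.6667 = 8796.1111; change = -78.89.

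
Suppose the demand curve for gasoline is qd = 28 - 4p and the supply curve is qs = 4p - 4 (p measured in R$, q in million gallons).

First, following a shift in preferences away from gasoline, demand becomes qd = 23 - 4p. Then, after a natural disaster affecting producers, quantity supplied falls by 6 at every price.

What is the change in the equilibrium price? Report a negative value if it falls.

Original equilibrium: 28 - 4p = 4p - 4 gives 32 = 8p, so p = 4 and q = 12.
With the change applied: demand qd = 23 - 4p, supply qs = 4p - 10.
Equate the new curves: 23 - 4p = 4p - 10, giving 33 = 8p, p = 4.125, q = 6.5.
Δp = 4.125 − 4 = +0.125.

+0.125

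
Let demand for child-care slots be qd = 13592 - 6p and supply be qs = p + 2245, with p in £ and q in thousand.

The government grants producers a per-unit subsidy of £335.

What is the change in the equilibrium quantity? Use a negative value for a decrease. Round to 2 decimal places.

Solve the original market: 13592 - 6p = p + 2245, hence p = 1621 and q = 3866.
Since sellers receive the price plus the subsidy, the effective supply curve becomes qs = p + 2580.
Equate the new curves: 13592 - 6p = p + 2580, giving 11012 = 7p, p = 11012/7 ≈ 1573.1429, q = 29072/7 ≈ 4153.1429.
Δq = 4153.1429 − 3866 = +287.14.

+287.14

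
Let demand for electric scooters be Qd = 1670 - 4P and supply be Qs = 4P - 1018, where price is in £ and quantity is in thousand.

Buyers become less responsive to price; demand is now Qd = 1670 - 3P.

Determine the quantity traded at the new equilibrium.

Initially, 1670 - 4P = 4P - 1018, so 2688 = 8P and P = 336, Q = 326.
The new curves are Qd = 1670 - 3P (demand) and Qs = 4P - 1018 (supply).
Setting them equal: 1670 - 3P = 4P - 1018 → 2688 = 7P, so P = 384 and Q = 518.

518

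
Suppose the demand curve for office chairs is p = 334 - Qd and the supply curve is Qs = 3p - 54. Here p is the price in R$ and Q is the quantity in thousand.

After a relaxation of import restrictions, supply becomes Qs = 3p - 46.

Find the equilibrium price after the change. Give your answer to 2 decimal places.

95.00

Initially, 334 - p = 3p - 54, so 388 = 4p and p = 97, Q = 237.
The new curves are Qd = 334 - p (demand) and Qs = 3p - 46 (supply).
Setting them equal: 334 - p = 3p - 46 → 380 = 4p, so p = 95 and Q = 239.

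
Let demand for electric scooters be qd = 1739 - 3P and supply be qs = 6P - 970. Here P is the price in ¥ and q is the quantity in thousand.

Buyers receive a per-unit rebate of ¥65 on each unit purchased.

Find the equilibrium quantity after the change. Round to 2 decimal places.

966.00

Initially, 1739 - 3P = 6P - 970, so 2709 = 9P and P = 301, q = 836.
Since buyers' out-of-pocket price is the market price minus the rebate, the effective demand curve becomes qd = 1934 - 3P.
Clearing the new market: 1934 - 3P = 6P - 970, so P = 968/3 ≈ 322.6667 and q = 966.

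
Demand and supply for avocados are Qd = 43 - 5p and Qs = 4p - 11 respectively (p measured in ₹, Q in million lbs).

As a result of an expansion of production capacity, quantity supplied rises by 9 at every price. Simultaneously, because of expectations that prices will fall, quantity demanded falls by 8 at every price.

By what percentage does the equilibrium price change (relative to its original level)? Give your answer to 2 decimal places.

Initially, 43 - 5p = 4p - 11, so 54 = 9p and p = 6, Q = 13.
The shock moves the curves to Qd = 35 - 5p and Qs = 4p - 2.
Setting them equal: 35 - 5p = 4p - 2 → 37 = 9p, so p = 37/9 ≈ 4.1111 and Q = 130/9 ≈ 14.4444.
%Δp = (4.1111 − 6) / 6 × 100 = -31.48%.

-31.48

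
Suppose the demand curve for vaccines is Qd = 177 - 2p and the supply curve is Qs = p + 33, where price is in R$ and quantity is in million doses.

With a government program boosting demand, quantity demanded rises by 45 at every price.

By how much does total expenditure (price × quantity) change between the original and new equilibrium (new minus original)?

Solve the original market: 177 - 2p = p + 33, hence p = 48 and Q = 81.
With the change applied: demand Qd = 222 - 2p, supply Qs = p + 33.
Equate the new curves: 222 - 2p = p + 33, giving 189 = 3p, p = 63, Q = 96.
Expenditure moves from 48×81 = 3888 to 63×96 = 6048; change = +2160.

+2160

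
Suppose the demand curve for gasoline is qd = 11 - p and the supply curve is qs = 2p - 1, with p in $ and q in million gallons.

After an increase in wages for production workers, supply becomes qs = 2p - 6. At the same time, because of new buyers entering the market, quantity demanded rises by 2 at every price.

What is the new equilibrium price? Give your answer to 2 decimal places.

6.33

Initially, 11 - p = 2p - 1, so 12 = 3p and p = 4, q = 7.
After the shift, demand is qd = 13 - p and supply is qs = 2p - 6.
Clearing the new market: 13 - p = 2p - 6, so p = 19/3 ≈ 6.3333 and q = 20/3 ≈ 6.6667.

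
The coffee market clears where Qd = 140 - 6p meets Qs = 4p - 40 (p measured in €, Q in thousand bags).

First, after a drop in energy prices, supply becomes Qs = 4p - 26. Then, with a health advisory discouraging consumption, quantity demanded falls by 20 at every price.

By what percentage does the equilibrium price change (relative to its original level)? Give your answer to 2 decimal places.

Before the shock: 140 - 6p = 4p - 40 ⇒ 180 = 10p ⇒ p = 18, Q = 32.
The new curves are Qd = 120 - 6p (demand) and Qs = 4p - 26 (supply).
Setting them equal: 120 - 6p = 4p - 26 → 146 = 10p, so p = 14.6 and Q = 32.4.
%Δp = (14.6 − 18) / 18 × 100 = -18.89%.

-18.89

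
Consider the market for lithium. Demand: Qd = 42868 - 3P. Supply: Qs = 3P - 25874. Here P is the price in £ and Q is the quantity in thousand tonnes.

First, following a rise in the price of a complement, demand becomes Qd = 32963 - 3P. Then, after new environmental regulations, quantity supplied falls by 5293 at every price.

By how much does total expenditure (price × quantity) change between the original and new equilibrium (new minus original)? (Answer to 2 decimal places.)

-87752005.67

Before the shock: 42868 - 3P = 3P - 25874 ⇒ 68742 = 6P ⇒ P = 11457, Q = 8497.
With the change applied: demand Qd = 32963 - 3P, supply Qs = 3P - 31167.
Equate the new curves: 32963 - 3P = 3P - 31167, giving 64130 = 6P, P = 32065/3 ≈ 10688.3333, Q = 898.
Expenditure moves from 11457×8497 = 97350129 to 10688.3333×898 = 9598123.3333; change = -87752005.67.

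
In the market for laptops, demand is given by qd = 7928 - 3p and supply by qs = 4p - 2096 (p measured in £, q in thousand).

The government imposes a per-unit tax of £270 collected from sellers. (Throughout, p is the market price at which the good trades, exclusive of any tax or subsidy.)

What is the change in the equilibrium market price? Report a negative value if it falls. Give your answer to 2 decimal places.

Original equilibrium: 7928 - 3p = 4p - 2096 gives 10024 = 7p, so p = 1432 and q = 3632.
Since sellers keep the price net of the tax, the effective supply curve becomes qs = 4p - 3176.
New equilibrium: 7928 - 3p = 4p - 3176 ⇒ 11104 = 7p ⇒ p = 11104/7 ≈ 1586.2857, q = 22184/7 ≈ 3169.1429.
Δp = 1586.2857 − 1432 = +154.29.

+154.29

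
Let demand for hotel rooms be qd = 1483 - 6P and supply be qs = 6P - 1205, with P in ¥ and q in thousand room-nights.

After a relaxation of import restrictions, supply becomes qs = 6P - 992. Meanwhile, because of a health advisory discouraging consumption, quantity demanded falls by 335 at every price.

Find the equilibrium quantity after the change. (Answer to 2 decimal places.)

Initially, 1483 - 6P = 6P - 1205, so 2688 = 12P and P = 224, q = 139.
With the change applied: demand qd = 1148 - 6P, supply qs = 6P - 992.
Equate the new curves: 1148 - 6P = 6P - 992, giving 2140 = 12P, P = 535/3 ≈ 178.3333, q = 78.

78.00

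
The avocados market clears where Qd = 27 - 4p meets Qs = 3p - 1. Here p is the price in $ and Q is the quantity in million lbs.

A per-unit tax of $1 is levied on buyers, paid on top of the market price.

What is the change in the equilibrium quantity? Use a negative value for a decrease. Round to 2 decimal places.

Initially, 27 - 4p = 3p - 1, so 28 = 7p and p = 4, Q = 11.
Since buyers pay the price plus the tax, the effective demand curve becomes Qd = 23 - 4p.
Clearing the new market: 23 - 4p = 3p - 1, so p = 24/7 ≈ 3.4286 and Q = 65/7 ≈ 9.2857.
ΔQ = 9.2857 − 11 = -1.71.

-1.71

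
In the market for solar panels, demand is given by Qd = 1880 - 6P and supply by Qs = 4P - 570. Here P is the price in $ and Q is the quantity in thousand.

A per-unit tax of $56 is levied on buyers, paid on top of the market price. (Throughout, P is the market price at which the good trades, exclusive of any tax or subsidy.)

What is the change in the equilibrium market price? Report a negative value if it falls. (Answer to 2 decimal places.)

Solve the original market: 1880 - 6P = 4P - 570, hence P = 245 and Q = 410.
Since buyers pay the price plus the tax, the effective demand curve becomes Qd = 1544 - 6P.
New equilibrium: 1544 - 6P = 4P - 570 ⇒ 2114 = 10P ⇒ P = 211.4, Q = 275.6.
ΔP = 211.4 − 245 = -33.60.

-33.60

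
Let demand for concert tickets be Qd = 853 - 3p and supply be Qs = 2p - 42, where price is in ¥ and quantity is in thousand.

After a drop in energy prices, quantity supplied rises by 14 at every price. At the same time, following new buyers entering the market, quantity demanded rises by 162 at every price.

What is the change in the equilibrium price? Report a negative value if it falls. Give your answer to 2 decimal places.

Before the shock: 853 - 3p = 2p - 42 ⇒ 895 = 5p ⇒ p = 179, Q = 316.
The new curves are Qd = 1015 - 3p (demand) and Qs = 2p - 28 (supply).
Equate the new curves: 1015 - 3p = 2p - 28, giving 1043 = 5p, p = 208.6, Q = 389.2.
Δp = 208.6 − 179 = +29.60.

+29.60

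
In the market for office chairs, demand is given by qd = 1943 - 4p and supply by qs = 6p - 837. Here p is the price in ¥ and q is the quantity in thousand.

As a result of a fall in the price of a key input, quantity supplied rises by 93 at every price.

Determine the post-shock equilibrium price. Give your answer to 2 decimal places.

268.70

Before the shock: 1943 - 4p = 6p - 837 ⇒ 2780 = 10p ⇒ p = 278, q = 831.
The new curves are qd = 1943 - 4p (demand) and qs = 6p - 744 (supply).
New equilibrium: 1943 - 4p = 6p - 744 ⇒ 2687 = 10p ⇒ p = 268.7, q = 868.2.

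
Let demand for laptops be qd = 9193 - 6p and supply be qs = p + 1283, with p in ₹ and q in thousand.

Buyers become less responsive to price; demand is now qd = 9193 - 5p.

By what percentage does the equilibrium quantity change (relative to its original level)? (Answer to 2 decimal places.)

+7.80

Solve the original market: 9193 - 6p = p + 1283, hence p = 1130 and q = 2413.
The new curves are qd = 9193 - 5p (demand) and qs = p + 1283 (supply).
Equate the new curves: 9193 - 5p = p + 1283, giving 7910 = 6p, p = 3955/3 ≈ 1318.3333, q = 7804/3 ≈ 2601.3333.
%Δq = (2601.3333 − 2413) / 2413 × 100 = +7.80%.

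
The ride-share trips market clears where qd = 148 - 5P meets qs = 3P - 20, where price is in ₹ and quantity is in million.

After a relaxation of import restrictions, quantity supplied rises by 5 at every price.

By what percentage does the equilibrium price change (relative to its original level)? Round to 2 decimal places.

Initially, 148 - 5P = 3P - 20, so 168 = 8P and P = 21, q = 43.
The new curves are qd = 148 - 5P (demand) and qs = 3P - 15 (supply).
Equate the new curves: 148 - 5P = 3P - 15, giving 163 = 8P, P = 20.375, q = 46.125.
%ΔP = (20.375 − 21) / 21 × 100 = -2.98%.

-2.98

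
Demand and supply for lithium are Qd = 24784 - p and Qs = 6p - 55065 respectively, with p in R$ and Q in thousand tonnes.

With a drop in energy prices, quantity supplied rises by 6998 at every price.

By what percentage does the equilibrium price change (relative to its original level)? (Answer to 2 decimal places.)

-8.76

Initially, 24784 - p = 6p - 55065, so 79849 = 7p and p = 11407, Q = 13377.
The shock moves the curves to Qd = 24784 - p and Qs = 6p - 48067.
Clearing the new market: 24784 - p = 6p - 48067, so p = 72851/7 ≈ 10407.2857 and Q = 100637/7 ≈ 14376.7143.
%Δp = (10407.2857 − 11407) / 11407 × 100 = -8.76%.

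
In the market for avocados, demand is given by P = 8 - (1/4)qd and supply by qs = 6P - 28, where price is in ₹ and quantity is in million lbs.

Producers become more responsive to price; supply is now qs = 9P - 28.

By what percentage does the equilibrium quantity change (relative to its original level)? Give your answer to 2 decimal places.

+69.23

Original equilibrium: 32 - 4P = 6P - 28 gives 60 = 10P, so P = 6 and q = 8.
The shock moves the curves to qd = 32 - 4P and qs = 9P - 28.
Equate the new curves: 32 - 4P = 9P - 28, giving 60 = 13P, P = 60/13 ≈ 4.6154, q = 176/13 ≈ 13.5385.
%Δq = (13.5385 − 8) / 8 × 100 = +69.23%.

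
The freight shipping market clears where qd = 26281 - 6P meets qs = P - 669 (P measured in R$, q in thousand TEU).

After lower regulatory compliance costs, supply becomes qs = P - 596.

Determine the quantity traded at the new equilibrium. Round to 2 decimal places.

3243.57

Initially, 26281 - 6P = P - 669, so 26950 = 7P and P = 3850, q = 3181.
After the shift, demand is qd = 26281 - 6P and supply is qs = P - 596.
Clearing the new market: 26281 - 6P = P - 596, so P = 26877/7 ≈ 3839.5714 and q = 22705/7 ≈ 3243.5714.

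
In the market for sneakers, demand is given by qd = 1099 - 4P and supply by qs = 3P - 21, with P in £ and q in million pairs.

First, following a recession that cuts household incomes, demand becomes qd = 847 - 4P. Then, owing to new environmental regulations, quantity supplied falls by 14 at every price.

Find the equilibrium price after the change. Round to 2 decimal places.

Initially, 1099 - 4P = 3P - 21, so 1120 = 7P and P = 160, q = 459.
After the shift, demand is qd = 847 - 4P and supply is qs = 3P - 35.
Setting them equal: 847 - 4P = 3P - 35 → 882 = 7P, so P = 126 and q = 343.

126.00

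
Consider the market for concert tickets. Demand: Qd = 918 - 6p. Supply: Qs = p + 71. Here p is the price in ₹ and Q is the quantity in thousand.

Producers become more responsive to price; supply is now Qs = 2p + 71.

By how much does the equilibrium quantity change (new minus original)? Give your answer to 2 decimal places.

+90.75

Initially, 918 - 6p = p + 71, so 847 = 7p and p = 121, Q = 192.
After the shift, demand is Qd = 918 - 6p and supply is Qs = 2p + 71.
Equate the new curves: 918 - 6p = 2p + 71, giving 847 = 8p, p = 105.875, Q = 282.75.
ΔQ = 282.75 − 192 = +90.75.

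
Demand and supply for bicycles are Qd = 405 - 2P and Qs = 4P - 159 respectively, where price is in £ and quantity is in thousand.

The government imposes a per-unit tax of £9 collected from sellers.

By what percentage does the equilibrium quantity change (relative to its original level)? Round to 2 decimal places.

Before the shock: 405 - 2P = 4P - 159 ⇒ 564 = 6P ⇒ P = 94, Q = 217.
Since sellers keep the price net of the tax, the effective supply curve becomes Qs = 4P - 195.
Equate the new curves: 405 - 2P = 4P - 195, giving 600 = 6P, P = 100, Q = 205.
%ΔQ = (205 − 217) / 217 × 100 = -5.53%.

-5.53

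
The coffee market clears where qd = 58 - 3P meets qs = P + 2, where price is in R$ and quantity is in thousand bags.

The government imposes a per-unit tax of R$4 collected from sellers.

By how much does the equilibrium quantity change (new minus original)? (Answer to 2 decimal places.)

-3.00

Before the shock: 58 - 3P = P + 2 ⇒ 56 = 4P ⇒ P = 14, q = 16.
Since sellers keep the price net of the tax, the effective supply curve becomes qs = P - 2.
Setting them equal: 58 - 3P = P - 2 → 60 = 4P, so P = 15 and q = 13.
Δq = 13 − 16 = -3.00.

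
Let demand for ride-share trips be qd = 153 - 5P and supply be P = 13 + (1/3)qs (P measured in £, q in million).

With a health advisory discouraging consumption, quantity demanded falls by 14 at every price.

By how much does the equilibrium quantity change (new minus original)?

-5.25

Before the shock: 153 - 5P = 3P - 39 ⇒ 192 = 8P ⇒ P = 24, q = 33.
After the shift, demand is qd = 139 - 5P and supply is qs = 3P - 39.
New equilibrium: 139 - 5P = 3P - 39 ⇒ 178 = 8P ⇒ P = 22.25, q = 27.75.
Δq = 27.75 − 33 = -5.25.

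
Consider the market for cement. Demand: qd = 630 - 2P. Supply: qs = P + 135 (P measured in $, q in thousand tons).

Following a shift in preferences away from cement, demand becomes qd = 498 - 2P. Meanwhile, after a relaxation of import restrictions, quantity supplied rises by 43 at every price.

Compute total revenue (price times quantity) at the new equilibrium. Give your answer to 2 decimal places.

30364.44

Before the shock: 630 - 2P = P + 135 ⇒ 495 = 3P ⇒ P = 165, q = 300.
After the shift, demand is qd = 498 - 2P and supply is qs = P + 178.
Equate the new curves: 498 - 2P = P + 178, giving 320 = 3P, P = 320/3 ≈ 106.6667, q = 854/3 ≈ 284.6667.
New expenditure = 106.6667 × 284.6667 = 30364.44.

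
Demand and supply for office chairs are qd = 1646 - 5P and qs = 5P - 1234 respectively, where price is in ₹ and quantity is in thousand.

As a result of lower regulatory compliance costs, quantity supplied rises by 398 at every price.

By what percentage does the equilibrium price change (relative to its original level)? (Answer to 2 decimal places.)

Before the shock: 1646 - 5P = 5P - 1234 ⇒ 2880 = 10P ⇒ P = 288, q = 206.
The new curves are qd = 1646 - 5P (demand) and qs = 5P - 836 (supply).
New equilibrium: 1646 - 5P = 5P - 836 ⇒ 2482 = 10P ⇒ P = 248.2, q = 405.
%ΔP = (248.2 − 288) / 288 × 100 = -13.82%.

-13.82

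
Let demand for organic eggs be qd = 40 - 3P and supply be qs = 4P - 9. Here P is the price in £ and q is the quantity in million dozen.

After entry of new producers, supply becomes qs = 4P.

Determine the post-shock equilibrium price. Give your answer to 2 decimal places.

Before the shock: 40 - 3P = 4P - 9 ⇒ 49 = 7P ⇒ P = 7, q = 19.
The new curves are qd = 40 - 3P (demand) and qs = 4P (supply).
Clearing the new market: 40 - 3P = 4P, so P = 40/7 ≈ 5.7143 and q = 160/7 ≈ 22.8571.

5.71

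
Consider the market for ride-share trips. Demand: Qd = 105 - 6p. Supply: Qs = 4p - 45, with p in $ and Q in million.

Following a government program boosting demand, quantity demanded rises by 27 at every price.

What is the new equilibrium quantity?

25.8

Original equilibrium: 105 - 6p = 4p - 45 gives 150 = 10p, so p = 15 and Q = 15.
After the shift, demand is Qd = 132 - 6p and supply is Qs = 4p - 45.
Equate the new curves: 132 - 6p = 4p - 45, giving 177 = 10p, p = 17.7, Q = 25.8.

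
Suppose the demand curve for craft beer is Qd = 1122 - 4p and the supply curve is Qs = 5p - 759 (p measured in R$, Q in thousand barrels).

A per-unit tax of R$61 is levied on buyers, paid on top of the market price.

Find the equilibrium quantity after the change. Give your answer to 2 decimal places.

150.44

Solve the original market: 1122 - 4p = 5p - 759, hence p = 209 and Q = 286.
Since buyers pay the price plus the tax, the effective demand curve becomes Qd = 878 - 4p.
Equate the new curves: 878 - 4p = 5p - 759, giving 1637 = 9p, p = 1637/9 ≈ 181.8889, Q = 1354/9 ≈ 150.4444.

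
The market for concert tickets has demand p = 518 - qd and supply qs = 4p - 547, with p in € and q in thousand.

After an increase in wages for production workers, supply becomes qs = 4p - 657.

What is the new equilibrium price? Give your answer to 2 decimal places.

235.00

Solve the original market: 518 - p = 4p - 547, hence p = 213 and q = 305.
The new curves are qd = 518 - p (demand) and qs = 4p - 657 (supply).
New equilibrium: 518 - p = 4p - 657 ⇒ 1175 = 5p ⇒ p = 235, q = 283.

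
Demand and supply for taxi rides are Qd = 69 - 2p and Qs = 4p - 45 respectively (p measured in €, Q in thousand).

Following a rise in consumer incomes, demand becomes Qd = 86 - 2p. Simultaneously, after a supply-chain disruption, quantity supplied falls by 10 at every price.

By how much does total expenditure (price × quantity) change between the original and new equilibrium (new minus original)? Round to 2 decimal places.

+327.50

Initially, 69 - 2p = 4p - 45, so 114 = 6p and p = 19, Q = 31.
The shock moves the curves to Qd = 86 - 2p and Qs = 4p - 55.
Equate the new curves: 86 - 2p = 4p - 55, giving 141 = 6p, p = 23.5, Q = 39.
Expenditure moves from 19×31 = 589 to 23.5×39 = 916.5; change = +327.50.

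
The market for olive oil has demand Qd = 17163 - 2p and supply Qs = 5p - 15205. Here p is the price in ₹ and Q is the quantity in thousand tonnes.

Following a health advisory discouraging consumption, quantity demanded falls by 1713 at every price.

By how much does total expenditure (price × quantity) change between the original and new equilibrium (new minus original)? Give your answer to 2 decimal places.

Original equilibrium: 17163 - 2p = 5p - 15205 gives 32368 = 7p, so p = 4624 and Q = 7915.
The new curves are Qd = 15450 - 2p (demand) and Qs = 5p - 15205 (supply).
New equilibrium: 15450 - 2p = 5p - 15205 ⇒ 30655 = 7p ⇒ p = 30655/7 ≈ 4379.2857, Q = 46840/7 ≈ 6691.4286.
Expenditure moves from 4624×7915 = 36598960 to 4379.2857×6691.4286 = 29303677.5510; change = -7295282.45.

-7295282.45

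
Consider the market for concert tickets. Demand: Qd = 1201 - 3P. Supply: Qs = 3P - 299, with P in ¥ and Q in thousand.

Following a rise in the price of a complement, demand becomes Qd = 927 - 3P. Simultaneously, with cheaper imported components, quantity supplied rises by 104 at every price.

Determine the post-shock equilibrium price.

Original equilibrium: 1201 - 3P = 3P - 299 gives 1500 = 6P, so P = 250 and Q = 451.
The shock moves the curves to Qd = 927 - 3P and Qs = 3P - 195.
New equilibrium: 927 - 3P = 3P - 195 ⇒ 1122 = 6P ⇒ P = 187, Q = 366.

187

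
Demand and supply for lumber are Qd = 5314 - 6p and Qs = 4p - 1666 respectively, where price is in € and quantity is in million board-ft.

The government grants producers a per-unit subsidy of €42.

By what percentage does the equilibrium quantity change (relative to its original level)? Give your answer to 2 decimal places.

Solve the original market: 5314 - 6p = 4p - 1666, hence p = 698 and Q = 1126.
Since sellers receive the price plus the subsidy, the effective supply curve becomes Qs = 4p - 1498.
New equilibrium: 5314 - 6p = 4p - 1498 ⇒ 6812 = 10p ⇒ p = 681.2, Q = 1226.8.
%ΔQ = (1226.8 − 1126) / 1126 × 100 = +8.95%.

+8.95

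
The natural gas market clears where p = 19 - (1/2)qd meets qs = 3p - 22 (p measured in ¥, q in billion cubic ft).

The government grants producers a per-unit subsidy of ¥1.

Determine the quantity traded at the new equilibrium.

15.2

Initially, 38 - 2p = 3p - 22, so 60 = 5p and p = 12, q = 14.
Since sellers receive the price plus the subsidy, the effective supply curve becomes qs = 3p - 19.
Equate the new curves: 38 - 2p = 3p - 19, giving 57 = 5p, p = 11.4, q = 15.2.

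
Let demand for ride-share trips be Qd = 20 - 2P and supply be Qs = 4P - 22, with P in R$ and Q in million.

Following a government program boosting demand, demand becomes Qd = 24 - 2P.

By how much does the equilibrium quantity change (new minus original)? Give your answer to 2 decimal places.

Initially, 20 - 2P = 4P - 22, so 42 = 6P and P = 7, Q = 6.
The new curves are Qd = 24 - 2P (demand) and Qs = 4P - 22 (supply).
New equilibrium: 24 - 2P = 4P - 22 ⇒ 46 = 6P ⇒ P = 23/3 ≈ 7.6667, Q = 26/3 ≈ 8.6667.
ΔQ = 8.6667 − 6 = +2.67.

+2.67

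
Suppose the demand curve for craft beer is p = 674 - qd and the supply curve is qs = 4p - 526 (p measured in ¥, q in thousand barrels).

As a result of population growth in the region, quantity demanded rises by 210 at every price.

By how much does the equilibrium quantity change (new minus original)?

+168

Original equilibrium: 674 - p = 4p - 526 gives 1200 = 5p, so p = 240 and q = 434.
The shock moves the curves to qd = 884 - p and qs = 4p - 526.
New equilibrium: 884 - p = 4p - 526 ⇒ 1410 = 5p ⇒ p = 282, q = 602.
Δq = 602 − 434 = +168.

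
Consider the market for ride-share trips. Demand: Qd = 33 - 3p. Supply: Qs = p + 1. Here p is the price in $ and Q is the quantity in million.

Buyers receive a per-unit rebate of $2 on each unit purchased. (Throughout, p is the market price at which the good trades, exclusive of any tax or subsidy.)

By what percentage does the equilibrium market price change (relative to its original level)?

Before the shock: 33 - 3p = p + 1 ⇒ 32 = 4p ⇒ p = 8, Q = 9.
Since buyers' out-of-pocket price is the market price minus the rebate, the effective demand curve becomes Qd = 39 - 3p.
Equate the new curves: 39 - 3p = p + 1, giving 38 = 4p, p = 9.5, Q = 10.5.
%Δp = (9.5 − 8) / 8 × 100 = +18.75%.

+18.75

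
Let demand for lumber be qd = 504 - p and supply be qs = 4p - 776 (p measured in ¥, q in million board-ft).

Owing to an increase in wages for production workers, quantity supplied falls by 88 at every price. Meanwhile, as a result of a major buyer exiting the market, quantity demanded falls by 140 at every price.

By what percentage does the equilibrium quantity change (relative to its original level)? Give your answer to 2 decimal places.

-52.26

Initially, 504 - p = 4p - 776, so 1280 = 5p and p = 256, q = 248.
The shock moves the curves to qd = 364 - p and qs = 4p - 864.
Clearing the new market: 364 - p = 4p - 864, so p = 245.6 and q = 118.4.
%Δq = (118.4 − 248) / 248 × 100 = -52.26%.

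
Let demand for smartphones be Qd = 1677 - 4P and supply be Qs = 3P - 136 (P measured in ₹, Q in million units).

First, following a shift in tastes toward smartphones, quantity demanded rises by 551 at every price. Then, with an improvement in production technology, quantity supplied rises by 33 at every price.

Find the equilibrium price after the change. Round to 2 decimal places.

333.00

Solve the original market: 1677 - 4P = 3P - 136, hence P = 259 and Q = 641.
The new curves are Qd = 2228 - 4P (demand) and Qs = 3P - 103 (supply).
Equate the new curves: 2228 - 4P = 3P - 103, giving 2331 = 7P, P = 333, Q = 896.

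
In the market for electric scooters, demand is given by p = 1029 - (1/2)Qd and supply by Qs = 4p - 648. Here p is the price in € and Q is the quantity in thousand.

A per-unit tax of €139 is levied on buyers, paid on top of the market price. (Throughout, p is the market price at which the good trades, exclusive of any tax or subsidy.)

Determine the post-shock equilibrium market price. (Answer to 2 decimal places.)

404.67

Before the shock: 2058 - 2p = 4p - 648 ⇒ 2706 = 6p ⇒ p = 451, Q = 1156.
Since buyers pay the price plus the tax, the effective demand curve becomes Qd = 1780 - 2p.
Equate the new curves: 1780 - 2p = 4p - 648, giving 2428 = 6p, p = 1214/3 ≈ 404.6667, Q = 2912/3 ≈ 970.6667.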